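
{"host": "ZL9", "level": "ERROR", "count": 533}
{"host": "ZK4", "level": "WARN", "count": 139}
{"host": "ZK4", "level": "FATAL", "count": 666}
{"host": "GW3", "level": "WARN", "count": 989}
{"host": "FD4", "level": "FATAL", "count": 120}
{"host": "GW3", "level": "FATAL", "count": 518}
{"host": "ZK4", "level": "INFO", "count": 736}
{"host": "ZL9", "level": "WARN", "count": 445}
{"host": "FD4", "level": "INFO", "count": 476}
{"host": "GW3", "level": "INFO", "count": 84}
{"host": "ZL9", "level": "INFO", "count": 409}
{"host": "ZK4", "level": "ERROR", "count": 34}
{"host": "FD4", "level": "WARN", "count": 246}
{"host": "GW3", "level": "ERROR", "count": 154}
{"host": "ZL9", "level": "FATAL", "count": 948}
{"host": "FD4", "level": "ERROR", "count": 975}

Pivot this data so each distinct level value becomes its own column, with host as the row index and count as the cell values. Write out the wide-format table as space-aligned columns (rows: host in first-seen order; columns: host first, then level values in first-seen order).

host  ERROR  WARN  FATAL  INFO
ZL9   533    445   948    409 
ZK4   34     139   666    736 
GW3   154    989   518    84  
FD4   975    246   120    476 

Columns: host plus the 4 distinct level values (ERROR, WARN, FATAL, INFO).
For example, row ZL9 column ERROR takes count=533 from the long row (ZL9, ERROR).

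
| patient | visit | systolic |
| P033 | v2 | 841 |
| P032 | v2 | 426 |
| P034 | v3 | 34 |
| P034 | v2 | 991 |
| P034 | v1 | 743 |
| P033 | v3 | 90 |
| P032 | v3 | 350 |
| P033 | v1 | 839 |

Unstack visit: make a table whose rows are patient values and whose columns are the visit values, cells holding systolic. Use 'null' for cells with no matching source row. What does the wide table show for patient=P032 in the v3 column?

350

The long row with patient=P032, visit=v3 has systolic=350.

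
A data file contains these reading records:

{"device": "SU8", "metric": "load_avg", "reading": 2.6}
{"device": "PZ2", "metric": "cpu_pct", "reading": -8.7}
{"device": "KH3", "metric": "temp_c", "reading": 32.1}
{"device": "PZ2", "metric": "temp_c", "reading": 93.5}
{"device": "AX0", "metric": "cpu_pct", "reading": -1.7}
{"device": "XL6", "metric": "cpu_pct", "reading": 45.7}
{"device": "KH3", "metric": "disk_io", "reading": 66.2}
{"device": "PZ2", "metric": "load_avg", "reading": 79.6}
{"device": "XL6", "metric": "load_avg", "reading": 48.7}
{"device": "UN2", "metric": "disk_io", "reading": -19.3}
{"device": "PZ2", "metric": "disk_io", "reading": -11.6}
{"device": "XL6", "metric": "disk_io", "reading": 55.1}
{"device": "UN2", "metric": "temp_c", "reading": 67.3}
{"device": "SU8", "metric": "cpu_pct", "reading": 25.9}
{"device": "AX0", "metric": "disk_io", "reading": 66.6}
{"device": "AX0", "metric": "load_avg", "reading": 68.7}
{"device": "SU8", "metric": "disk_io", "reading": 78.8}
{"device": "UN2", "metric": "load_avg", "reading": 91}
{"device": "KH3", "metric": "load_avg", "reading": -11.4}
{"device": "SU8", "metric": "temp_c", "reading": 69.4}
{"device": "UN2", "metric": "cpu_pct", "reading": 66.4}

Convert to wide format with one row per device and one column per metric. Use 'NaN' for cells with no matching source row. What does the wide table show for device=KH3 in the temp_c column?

32.1

The long row with device=KH3, metric=temp_c has reading=32.1.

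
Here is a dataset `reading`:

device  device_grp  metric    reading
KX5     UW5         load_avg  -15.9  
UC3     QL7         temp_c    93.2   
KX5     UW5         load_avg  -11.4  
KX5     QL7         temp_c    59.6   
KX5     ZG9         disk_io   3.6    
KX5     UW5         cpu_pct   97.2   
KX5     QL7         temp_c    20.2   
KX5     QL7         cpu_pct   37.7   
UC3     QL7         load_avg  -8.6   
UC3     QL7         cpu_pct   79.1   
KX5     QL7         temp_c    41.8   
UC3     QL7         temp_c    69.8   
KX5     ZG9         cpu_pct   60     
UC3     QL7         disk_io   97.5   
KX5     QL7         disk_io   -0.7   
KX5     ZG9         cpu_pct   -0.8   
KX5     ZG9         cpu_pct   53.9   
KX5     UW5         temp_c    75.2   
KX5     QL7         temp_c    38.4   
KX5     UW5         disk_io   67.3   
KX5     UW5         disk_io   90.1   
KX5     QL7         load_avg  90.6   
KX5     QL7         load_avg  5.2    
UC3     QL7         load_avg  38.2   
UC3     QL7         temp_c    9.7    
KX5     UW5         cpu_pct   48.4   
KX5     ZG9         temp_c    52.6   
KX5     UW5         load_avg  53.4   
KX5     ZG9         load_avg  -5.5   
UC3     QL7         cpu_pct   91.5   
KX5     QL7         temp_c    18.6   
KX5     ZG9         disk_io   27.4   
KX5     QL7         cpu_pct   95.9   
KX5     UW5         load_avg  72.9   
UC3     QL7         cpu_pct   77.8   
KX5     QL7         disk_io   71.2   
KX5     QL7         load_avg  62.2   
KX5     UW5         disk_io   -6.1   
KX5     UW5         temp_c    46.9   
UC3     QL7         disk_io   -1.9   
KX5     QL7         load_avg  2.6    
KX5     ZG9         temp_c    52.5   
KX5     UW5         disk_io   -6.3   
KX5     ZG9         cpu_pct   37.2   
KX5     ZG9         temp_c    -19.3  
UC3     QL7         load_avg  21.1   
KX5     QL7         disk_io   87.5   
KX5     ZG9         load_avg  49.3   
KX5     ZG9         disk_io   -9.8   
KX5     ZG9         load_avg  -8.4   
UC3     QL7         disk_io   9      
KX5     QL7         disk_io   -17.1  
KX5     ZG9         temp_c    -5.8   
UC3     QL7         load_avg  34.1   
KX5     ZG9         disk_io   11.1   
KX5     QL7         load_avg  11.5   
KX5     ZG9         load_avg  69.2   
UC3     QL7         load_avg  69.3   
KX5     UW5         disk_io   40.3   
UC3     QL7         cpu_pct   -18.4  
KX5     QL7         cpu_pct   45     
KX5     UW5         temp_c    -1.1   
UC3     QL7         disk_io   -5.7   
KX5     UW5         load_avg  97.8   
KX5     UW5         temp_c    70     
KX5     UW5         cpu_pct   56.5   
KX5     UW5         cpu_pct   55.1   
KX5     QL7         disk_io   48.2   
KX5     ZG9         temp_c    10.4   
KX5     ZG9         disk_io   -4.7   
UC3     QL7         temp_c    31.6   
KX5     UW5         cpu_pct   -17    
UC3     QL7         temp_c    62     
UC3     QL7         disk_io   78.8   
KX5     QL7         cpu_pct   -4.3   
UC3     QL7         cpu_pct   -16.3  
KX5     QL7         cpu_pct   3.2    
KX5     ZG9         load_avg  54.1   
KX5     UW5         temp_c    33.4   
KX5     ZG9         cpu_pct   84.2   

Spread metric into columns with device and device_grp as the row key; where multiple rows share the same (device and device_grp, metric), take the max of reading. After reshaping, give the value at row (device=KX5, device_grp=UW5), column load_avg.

97.8

Rows with device=KX5, device_grp=UW5 and metric=load_avg: reading values are -15.9, -11.4, 53.4, 72.9, 97.8.
max(-15.9, -11.4, 53.4, 72.9, 97.8) = 97.8.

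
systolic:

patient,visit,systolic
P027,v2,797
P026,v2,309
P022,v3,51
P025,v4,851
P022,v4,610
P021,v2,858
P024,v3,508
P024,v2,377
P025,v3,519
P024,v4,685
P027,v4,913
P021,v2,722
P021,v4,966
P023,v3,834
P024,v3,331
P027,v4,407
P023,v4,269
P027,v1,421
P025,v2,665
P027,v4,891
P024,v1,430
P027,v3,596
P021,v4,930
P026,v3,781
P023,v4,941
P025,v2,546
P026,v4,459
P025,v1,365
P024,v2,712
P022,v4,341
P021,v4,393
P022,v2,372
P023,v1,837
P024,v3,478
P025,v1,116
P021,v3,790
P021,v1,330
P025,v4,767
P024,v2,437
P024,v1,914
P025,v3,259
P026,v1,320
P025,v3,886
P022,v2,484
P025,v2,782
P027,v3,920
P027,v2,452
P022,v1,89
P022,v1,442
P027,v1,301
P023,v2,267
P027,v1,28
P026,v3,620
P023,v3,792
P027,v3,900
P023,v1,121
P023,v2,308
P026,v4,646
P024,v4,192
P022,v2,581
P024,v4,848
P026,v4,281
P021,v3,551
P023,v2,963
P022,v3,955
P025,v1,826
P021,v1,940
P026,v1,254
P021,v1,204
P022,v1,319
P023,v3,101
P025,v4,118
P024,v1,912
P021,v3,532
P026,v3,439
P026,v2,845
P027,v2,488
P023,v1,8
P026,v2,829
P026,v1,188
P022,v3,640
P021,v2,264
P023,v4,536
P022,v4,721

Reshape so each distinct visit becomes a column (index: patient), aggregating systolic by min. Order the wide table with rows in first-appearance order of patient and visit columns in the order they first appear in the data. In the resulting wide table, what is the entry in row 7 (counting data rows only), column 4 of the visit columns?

8

With rows in first-appearance order of patient, row 7 is patient=P023. visit columns in first-appearance order: v2, v3, v4, v1; column 4 is v1.
Long rows with patient=P023, visit=v1: min(837, 121, 8) = 8.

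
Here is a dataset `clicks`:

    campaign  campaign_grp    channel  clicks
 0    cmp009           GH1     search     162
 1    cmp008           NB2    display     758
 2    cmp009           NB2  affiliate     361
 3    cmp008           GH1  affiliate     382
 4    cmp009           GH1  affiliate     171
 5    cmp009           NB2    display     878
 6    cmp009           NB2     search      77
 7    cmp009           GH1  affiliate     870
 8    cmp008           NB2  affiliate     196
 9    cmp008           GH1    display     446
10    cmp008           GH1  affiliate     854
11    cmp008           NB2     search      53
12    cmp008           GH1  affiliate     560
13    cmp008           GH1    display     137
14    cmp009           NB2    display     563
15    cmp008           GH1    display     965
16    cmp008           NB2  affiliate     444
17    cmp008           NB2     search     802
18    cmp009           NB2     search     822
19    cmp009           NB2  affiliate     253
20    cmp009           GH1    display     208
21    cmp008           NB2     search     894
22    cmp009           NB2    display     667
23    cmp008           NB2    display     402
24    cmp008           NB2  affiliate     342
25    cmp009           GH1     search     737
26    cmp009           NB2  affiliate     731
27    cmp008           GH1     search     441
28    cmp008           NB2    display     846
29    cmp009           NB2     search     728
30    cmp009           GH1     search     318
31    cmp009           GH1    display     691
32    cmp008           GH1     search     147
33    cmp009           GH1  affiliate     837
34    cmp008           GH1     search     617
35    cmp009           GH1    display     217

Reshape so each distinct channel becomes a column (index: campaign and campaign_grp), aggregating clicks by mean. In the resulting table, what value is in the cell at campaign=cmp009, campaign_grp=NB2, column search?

Rows with campaign=cmp009, campaign_grp=NB2 and channel=search: clicks values are 77, 822, 728.
(77 + 822 + 728) / 3 = 542.33.

542.33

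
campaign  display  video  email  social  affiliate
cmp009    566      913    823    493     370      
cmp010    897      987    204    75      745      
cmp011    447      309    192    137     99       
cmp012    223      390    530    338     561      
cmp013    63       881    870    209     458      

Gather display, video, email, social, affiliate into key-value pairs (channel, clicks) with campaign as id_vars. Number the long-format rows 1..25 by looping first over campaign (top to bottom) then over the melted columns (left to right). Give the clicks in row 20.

561

25 rows total (5 × 5). Row 20: index ⌊(20-1)/5⌋ = 3 into campaign → cmp012; (20-1) mod 5 = 4 into the melted columns → affiliate.
So row 20 is (cmp012, affiliate, 561); clicks = 561.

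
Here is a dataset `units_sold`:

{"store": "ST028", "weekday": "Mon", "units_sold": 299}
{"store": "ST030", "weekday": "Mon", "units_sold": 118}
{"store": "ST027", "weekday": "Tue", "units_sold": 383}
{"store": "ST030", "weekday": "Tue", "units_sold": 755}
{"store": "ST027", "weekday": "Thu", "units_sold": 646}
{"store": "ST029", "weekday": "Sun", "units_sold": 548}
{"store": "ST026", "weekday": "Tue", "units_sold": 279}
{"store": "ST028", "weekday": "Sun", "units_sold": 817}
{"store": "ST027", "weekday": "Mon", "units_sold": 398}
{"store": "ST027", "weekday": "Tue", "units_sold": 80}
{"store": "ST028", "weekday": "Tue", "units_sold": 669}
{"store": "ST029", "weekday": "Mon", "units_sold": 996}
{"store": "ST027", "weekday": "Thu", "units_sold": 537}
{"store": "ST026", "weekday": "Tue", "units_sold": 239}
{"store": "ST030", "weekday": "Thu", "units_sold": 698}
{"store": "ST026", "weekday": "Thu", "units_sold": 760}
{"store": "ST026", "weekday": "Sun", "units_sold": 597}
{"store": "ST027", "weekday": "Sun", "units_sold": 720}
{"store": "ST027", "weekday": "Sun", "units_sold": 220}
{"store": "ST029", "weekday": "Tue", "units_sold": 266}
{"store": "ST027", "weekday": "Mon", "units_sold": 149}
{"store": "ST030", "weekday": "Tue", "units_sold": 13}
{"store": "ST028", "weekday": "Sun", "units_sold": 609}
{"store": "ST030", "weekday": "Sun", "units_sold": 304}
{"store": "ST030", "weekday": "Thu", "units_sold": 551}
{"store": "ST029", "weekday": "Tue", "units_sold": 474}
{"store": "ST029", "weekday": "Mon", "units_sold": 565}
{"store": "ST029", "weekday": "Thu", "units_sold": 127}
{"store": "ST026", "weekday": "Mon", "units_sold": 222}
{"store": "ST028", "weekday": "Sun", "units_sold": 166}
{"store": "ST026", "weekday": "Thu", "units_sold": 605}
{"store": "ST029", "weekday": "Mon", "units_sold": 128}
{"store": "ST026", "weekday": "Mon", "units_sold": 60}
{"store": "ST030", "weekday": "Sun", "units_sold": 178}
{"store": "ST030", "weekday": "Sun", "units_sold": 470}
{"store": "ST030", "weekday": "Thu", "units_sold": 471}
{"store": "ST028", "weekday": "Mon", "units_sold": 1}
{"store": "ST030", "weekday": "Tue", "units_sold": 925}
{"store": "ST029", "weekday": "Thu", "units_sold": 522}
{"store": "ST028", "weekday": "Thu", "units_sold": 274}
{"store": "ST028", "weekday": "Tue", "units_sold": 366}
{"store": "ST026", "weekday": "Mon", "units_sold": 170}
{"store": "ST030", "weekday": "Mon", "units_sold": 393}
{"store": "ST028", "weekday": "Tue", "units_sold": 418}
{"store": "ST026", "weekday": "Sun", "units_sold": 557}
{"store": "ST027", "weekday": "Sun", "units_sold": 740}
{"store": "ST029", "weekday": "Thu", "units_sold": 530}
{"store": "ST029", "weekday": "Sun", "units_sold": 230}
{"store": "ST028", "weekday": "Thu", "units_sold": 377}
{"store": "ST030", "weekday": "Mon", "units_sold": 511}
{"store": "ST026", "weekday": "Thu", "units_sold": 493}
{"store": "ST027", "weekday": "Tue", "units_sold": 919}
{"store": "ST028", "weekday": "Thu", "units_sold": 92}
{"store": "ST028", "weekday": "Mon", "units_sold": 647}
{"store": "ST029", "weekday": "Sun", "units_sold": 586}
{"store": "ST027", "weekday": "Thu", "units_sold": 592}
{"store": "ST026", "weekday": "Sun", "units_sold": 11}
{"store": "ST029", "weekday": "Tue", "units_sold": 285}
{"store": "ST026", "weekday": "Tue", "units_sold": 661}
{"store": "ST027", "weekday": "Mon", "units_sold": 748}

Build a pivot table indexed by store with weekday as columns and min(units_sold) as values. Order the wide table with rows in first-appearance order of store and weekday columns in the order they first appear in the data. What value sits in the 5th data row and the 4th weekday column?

11

With rows in first-appearance order of store, row 5 is store=ST026. weekday columns in first-appearance order: Mon, Tue, Thu, Sun; column 4 is Sun.
Long rows with store=ST026, weekday=Sun: min(597, 557, 11) = 11.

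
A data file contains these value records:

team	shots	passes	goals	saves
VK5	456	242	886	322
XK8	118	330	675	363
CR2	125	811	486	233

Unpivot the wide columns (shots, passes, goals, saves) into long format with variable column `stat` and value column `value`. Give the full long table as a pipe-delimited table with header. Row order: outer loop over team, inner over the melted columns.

| team | stat | value |
| VK5 | shots | 456 |
| VK5 | passes | 242 |
| VK5 | goals | 886 |
| VK5 | saves | 322 |
| XK8 | shots | 118 |
| XK8 | passes | 330 |
| XK8 | goals | 675 |
| XK8 | saves | 363 |
| CR2 | shots | 125 |
| CR2 | passes | 811 |
| CR2 | goals | 486 |
| CR2 | saves | 233 |

Each (team, column) pair becomes one row: 3 × 4 = 12 rows.
For example, (VK5, shots) → value=456.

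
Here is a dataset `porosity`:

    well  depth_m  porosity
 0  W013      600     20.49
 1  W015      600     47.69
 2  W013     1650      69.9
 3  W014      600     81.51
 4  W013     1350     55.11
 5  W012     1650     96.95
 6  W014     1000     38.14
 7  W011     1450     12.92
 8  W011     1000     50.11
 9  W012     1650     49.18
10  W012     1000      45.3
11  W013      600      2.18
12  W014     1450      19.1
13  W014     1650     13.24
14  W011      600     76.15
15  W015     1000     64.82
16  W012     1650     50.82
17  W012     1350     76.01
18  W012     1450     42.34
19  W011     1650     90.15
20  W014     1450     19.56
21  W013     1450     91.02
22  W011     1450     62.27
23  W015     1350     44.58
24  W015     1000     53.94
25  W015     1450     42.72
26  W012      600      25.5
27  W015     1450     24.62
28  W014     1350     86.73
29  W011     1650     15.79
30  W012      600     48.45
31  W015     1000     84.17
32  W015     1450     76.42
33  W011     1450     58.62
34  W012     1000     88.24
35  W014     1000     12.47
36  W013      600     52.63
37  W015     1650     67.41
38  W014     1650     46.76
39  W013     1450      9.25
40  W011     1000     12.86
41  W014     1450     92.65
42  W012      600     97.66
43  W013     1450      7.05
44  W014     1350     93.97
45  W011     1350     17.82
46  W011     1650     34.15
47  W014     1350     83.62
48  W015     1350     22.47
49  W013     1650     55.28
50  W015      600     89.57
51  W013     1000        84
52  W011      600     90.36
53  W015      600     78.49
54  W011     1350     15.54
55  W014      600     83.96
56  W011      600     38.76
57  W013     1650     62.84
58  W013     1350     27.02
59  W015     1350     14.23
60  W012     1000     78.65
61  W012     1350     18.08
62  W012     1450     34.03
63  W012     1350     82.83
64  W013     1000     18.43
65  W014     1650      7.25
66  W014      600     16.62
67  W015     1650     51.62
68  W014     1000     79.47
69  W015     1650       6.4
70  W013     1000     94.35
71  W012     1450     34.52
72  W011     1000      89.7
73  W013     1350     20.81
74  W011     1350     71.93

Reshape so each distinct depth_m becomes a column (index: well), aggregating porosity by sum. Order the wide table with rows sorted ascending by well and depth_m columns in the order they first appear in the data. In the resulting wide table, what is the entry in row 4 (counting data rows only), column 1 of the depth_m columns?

With rows sorted ascending by well, row 4 is well=W014. depth_m columns in first-appearance order: 600, 1650, 1350, 1000, 1450; column 1 is 600.
Long rows with well=W014, depth_m=600: 81.51 + 83.96 + 16.62 = 182.09.

182.09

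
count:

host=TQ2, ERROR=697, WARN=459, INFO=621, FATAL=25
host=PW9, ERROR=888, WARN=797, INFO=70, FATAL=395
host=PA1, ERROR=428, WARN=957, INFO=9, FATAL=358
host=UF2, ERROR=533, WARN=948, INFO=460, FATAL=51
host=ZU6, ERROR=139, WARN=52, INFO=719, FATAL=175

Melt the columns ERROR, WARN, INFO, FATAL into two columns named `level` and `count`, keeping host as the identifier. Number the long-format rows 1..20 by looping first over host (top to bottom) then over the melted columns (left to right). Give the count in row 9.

20 rows total (5 × 4). Row 9: index ⌊(9-1)/4⌋ = 2 into host → PA1; (9-1) mod 4 = 0 into the melted columns → ERROR.
So row 9 is (PA1, ERROR, 428); count = 428.

428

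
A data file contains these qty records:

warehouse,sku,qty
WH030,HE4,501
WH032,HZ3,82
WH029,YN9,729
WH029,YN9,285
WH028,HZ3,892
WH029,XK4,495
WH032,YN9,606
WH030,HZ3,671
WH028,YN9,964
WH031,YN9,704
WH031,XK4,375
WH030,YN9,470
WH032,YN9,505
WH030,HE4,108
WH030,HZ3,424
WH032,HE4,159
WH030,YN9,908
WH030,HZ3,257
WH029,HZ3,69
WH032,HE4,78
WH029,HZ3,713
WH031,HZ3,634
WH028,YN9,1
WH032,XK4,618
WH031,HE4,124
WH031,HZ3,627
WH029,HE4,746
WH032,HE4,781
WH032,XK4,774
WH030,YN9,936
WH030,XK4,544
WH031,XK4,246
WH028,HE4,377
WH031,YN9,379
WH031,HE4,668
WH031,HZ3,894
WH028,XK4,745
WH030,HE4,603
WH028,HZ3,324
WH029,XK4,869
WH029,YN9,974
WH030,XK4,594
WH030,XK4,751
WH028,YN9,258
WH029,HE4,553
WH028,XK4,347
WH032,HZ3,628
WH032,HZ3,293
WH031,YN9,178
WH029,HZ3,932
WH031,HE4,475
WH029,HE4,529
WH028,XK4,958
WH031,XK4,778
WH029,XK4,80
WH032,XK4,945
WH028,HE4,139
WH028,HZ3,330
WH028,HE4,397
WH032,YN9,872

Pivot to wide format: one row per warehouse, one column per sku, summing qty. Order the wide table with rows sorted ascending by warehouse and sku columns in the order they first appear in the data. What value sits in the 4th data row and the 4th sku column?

With rows sorted ascending by warehouse, row 4 is warehouse=WH031. sku columns in first-appearance order: HE4, HZ3, YN9, XK4; column 4 is XK4.
Long rows with warehouse=WH031, sku=XK4: 375 + 246 + 778 = 1399.

1399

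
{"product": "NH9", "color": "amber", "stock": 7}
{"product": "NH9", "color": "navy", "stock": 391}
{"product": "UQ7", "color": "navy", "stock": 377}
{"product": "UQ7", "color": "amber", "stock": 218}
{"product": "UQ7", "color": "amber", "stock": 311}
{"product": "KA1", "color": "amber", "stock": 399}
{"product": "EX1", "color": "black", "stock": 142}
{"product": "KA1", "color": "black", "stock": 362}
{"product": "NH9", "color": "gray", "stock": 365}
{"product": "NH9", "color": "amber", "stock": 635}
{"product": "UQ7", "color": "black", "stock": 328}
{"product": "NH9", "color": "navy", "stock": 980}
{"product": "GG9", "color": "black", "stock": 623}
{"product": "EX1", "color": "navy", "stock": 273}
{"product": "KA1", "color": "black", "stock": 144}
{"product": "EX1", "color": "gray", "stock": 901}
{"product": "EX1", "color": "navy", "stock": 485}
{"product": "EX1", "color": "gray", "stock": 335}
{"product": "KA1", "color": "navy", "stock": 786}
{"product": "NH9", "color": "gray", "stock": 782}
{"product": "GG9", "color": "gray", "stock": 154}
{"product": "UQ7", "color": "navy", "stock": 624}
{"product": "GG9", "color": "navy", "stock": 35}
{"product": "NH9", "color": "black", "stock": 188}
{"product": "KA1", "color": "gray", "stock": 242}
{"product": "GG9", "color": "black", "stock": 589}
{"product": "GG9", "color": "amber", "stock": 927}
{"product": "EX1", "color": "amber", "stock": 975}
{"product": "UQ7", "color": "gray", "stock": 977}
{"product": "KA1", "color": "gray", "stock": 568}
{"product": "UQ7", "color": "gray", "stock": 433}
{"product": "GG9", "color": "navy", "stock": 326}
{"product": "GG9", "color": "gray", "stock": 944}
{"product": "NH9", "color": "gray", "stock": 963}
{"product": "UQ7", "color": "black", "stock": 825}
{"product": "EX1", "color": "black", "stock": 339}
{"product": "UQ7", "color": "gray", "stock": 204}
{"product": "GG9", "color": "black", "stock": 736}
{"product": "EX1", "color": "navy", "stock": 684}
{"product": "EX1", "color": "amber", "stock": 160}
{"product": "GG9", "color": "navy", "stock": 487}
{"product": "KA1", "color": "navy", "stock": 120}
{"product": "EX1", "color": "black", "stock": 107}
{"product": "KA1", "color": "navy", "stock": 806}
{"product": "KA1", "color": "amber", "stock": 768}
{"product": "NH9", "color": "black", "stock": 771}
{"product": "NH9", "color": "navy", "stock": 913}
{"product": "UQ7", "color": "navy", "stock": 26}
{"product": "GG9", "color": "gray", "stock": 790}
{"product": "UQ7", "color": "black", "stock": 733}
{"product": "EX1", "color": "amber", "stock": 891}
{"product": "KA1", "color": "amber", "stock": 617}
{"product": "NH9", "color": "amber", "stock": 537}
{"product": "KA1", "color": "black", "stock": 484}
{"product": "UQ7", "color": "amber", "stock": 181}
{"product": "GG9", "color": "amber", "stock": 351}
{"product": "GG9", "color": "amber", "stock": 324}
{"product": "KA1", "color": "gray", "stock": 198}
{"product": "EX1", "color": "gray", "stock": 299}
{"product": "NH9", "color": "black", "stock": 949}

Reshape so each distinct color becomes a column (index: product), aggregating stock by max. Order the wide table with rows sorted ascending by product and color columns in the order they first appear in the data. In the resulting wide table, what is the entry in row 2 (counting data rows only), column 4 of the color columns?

944

With rows sorted ascending by product, row 2 is product=GG9. color columns in first-appearance order: amber, navy, black, gray; column 4 is gray.
Long rows with product=GG9, color=gray: max(154, 944, 790) = 944.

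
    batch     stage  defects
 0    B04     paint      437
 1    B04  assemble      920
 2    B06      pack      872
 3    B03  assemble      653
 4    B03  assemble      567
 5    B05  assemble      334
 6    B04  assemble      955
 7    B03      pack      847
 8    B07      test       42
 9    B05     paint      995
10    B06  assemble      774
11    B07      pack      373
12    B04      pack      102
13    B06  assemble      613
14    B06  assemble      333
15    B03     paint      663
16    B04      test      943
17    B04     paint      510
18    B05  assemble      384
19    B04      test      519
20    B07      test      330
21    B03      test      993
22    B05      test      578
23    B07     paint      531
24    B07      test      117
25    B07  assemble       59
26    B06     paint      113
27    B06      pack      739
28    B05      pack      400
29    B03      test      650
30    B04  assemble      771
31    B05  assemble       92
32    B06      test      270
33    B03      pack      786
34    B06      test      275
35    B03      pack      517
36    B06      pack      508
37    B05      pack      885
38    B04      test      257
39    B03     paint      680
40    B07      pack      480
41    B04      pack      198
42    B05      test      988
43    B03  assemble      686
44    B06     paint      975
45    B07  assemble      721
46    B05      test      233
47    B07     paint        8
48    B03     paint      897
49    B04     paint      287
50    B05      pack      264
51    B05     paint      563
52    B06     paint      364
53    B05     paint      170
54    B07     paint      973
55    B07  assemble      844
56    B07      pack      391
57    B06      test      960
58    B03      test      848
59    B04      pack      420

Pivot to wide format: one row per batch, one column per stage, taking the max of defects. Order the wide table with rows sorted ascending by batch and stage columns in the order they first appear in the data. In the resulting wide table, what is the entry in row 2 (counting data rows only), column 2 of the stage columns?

955

With rows sorted ascending by batch, row 2 is batch=B04. stage columns in first-appearance order: paint, assemble, pack, test; column 2 is assemble.
Long rows with batch=B04, stage=assemble: max(920, 955, 771) = 955.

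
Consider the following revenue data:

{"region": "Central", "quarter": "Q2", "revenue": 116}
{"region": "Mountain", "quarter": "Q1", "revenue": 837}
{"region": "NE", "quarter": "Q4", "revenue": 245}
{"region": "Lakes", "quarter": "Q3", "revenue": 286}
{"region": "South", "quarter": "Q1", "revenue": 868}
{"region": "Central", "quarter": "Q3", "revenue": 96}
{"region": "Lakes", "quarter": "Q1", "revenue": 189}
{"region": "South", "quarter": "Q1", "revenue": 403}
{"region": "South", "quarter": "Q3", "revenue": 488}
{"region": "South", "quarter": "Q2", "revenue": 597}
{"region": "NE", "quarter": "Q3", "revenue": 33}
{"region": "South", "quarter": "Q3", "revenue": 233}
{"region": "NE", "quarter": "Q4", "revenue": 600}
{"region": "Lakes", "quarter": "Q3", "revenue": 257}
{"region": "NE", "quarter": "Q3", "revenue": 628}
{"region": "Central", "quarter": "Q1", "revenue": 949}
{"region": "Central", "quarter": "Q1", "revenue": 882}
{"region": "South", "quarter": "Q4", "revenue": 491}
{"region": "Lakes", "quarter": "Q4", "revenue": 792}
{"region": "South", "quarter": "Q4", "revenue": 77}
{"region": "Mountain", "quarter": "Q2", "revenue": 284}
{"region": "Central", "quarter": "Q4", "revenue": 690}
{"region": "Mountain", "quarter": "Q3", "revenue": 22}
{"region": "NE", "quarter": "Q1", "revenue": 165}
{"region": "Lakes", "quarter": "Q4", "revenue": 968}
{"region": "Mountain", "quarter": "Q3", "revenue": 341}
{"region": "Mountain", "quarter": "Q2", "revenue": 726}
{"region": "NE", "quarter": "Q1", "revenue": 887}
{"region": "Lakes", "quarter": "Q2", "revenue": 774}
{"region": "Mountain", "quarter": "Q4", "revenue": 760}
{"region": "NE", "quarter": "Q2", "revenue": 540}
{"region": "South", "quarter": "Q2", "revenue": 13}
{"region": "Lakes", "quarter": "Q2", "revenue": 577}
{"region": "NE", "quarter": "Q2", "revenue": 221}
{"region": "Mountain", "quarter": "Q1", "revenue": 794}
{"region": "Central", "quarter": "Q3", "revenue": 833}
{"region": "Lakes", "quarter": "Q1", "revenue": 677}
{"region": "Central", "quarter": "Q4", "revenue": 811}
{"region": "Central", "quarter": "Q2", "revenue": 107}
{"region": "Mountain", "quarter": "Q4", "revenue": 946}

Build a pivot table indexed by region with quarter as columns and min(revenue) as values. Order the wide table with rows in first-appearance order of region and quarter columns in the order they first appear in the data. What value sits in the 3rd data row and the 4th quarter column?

33

With rows in first-appearance order of region, row 3 is region=NE. quarter columns in first-appearance order: Q2, Q1, Q4, Q3; column 4 is Q3.
Long rows with region=NE, quarter=Q3: min(33, 628) = 33.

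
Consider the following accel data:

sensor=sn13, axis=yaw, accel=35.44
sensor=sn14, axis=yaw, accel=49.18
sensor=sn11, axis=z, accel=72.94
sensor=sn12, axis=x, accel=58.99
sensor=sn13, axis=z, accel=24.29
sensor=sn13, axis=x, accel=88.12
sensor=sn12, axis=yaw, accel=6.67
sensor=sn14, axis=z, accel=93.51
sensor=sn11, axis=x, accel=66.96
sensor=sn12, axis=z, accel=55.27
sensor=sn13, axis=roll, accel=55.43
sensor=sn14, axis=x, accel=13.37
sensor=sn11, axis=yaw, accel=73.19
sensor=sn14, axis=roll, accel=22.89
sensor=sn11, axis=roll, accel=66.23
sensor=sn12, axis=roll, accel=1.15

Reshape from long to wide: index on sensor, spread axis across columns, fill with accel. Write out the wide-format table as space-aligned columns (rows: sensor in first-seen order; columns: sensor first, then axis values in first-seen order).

Columns: sensor plus the 4 distinct axis values (yaw, z, x, roll).
For example, row sn13 column yaw takes accel=35.44 from the long row (sn13, yaw).

sensor  yaw    z      x      roll 
sn13    35.44  24.29  88.12  55.43
sn14    49.18  93.51  13.37  22.89
sn11    73.19  72.94  66.96  66.23
sn12    6.67   55.27  58.99  1.15 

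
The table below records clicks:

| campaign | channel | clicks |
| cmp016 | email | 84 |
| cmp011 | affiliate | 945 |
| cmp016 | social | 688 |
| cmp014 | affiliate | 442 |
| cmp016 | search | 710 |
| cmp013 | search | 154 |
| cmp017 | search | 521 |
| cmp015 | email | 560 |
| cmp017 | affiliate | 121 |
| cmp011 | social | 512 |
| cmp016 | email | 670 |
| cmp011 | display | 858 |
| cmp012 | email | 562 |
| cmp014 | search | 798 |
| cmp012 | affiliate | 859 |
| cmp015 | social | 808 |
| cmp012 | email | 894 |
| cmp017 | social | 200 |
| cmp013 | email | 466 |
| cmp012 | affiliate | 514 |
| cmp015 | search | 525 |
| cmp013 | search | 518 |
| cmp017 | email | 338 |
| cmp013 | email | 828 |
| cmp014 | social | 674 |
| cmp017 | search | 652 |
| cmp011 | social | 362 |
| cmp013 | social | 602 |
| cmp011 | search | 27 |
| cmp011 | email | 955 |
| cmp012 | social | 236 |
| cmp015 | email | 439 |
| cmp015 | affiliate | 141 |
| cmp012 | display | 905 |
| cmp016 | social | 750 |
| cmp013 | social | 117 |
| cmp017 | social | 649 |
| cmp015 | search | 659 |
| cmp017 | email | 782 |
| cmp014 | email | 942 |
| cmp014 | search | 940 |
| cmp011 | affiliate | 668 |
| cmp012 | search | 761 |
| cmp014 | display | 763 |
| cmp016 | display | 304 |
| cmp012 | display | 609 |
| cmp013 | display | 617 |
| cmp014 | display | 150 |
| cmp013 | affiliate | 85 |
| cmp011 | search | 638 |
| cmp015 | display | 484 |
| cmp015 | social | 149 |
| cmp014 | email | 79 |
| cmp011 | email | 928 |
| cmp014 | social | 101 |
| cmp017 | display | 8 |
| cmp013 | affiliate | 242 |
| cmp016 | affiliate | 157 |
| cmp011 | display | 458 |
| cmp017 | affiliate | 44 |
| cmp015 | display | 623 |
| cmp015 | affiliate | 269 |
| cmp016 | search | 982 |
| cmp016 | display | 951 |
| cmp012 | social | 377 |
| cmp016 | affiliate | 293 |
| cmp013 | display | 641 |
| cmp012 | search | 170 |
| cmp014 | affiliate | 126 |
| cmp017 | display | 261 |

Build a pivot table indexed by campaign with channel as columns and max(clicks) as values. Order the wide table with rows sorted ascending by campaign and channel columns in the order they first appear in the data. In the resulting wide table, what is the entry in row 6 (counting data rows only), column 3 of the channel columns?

750

With rows sorted ascending by campaign, row 6 is campaign=cmp016. channel columns in first-appearance order: email, affiliate, social, search, display; column 3 is social.
Long rows with campaign=cmp016, channel=social: max(688, 750) = 750.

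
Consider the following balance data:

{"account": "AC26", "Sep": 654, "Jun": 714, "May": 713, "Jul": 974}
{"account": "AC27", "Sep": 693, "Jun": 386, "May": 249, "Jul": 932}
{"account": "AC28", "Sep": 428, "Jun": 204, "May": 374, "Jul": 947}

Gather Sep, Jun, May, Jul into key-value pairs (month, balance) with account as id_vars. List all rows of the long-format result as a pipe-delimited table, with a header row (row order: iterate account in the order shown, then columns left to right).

| account | month | balance |
| AC26 | Sep | 654 |
| AC26 | Jun | 714 |
| AC26 | May | 713 |
| AC26 | Jul | 974 |
| AC27 | Sep | 693 |
| AC27 | Jun | 386 |
| AC27 | May | 249 |
| AC27 | Jul | 932 |
| AC28 | Sep | 428 |
| AC28 | Jun | 204 |
| AC28 | May | 374 |
| AC28 | Jul | 947 |

Each (account, column) pair becomes one row: 3 × 4 = 12 rows.
For example, (AC26, Sep) → balance=654.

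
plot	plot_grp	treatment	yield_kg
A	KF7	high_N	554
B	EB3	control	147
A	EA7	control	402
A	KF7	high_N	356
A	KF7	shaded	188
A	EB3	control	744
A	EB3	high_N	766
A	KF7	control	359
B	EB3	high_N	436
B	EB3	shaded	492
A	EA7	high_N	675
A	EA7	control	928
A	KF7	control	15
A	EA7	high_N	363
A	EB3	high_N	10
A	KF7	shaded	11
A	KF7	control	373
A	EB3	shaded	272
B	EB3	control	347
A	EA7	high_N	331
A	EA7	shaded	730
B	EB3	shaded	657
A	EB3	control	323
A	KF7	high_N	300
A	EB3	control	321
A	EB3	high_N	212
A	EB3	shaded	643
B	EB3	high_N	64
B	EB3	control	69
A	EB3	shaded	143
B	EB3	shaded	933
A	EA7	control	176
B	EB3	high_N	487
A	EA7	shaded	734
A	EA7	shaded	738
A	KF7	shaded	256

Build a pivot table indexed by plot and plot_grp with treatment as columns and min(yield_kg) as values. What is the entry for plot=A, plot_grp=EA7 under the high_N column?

Rows with plot=A, plot_grp=EA7 and treatment=high_N: yield_kg values are 675, 363, 331.
min(675, 363, 331) = 331.

331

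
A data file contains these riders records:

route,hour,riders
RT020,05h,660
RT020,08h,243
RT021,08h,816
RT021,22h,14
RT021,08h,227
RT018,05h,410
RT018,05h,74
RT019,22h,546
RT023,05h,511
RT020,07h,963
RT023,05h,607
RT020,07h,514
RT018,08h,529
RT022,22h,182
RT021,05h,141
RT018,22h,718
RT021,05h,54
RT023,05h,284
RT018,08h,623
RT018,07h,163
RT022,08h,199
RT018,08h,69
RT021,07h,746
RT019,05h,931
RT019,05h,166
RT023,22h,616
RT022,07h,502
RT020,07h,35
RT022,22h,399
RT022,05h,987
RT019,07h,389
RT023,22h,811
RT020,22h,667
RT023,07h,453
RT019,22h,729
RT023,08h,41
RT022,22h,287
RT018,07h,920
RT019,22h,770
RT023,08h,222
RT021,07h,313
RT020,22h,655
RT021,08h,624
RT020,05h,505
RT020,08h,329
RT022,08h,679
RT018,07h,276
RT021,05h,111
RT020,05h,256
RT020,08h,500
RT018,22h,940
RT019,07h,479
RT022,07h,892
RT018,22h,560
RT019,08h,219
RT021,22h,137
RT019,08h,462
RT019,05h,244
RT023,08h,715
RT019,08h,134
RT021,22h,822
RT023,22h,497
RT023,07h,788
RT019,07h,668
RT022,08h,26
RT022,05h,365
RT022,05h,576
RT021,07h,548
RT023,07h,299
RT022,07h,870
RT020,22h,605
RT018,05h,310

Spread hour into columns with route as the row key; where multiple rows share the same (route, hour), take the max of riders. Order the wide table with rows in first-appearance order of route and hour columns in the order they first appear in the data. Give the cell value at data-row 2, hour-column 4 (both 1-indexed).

746

With rows in first-appearance order of route, row 2 is route=RT021. hour columns in first-appearance order: 05h, 08h, 22h, 07h; column 4 is 07h.
Long rows with route=RT021, hour=07h: max(746, 313, 548) = 746.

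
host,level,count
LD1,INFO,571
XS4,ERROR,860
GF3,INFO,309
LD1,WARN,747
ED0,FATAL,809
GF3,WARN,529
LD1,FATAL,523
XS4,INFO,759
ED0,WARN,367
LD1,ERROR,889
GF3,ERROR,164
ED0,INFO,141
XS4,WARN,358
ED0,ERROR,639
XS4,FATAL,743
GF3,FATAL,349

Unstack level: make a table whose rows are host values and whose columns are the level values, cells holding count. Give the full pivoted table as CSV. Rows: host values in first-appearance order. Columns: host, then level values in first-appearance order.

host,INFO,ERROR,WARN,FATAL
LD1,571,889,747,523
XS4,759,860,358,743
GF3,309,164,529,349
ED0,141,639,367,809

Columns: host plus the 4 distinct level values (INFO, ERROR, WARN, FATAL).
For example, row LD1 column INFO takes count=571 from the long row (LD1, INFO).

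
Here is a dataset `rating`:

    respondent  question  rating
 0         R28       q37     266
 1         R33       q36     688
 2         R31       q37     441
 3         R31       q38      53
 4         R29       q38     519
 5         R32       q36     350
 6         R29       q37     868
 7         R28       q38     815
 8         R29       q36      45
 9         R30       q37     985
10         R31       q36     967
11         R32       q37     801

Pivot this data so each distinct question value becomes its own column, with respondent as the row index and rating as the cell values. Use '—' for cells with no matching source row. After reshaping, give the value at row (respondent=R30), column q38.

—

No long-format row has respondent=R30 and question=q38, so the cell is —.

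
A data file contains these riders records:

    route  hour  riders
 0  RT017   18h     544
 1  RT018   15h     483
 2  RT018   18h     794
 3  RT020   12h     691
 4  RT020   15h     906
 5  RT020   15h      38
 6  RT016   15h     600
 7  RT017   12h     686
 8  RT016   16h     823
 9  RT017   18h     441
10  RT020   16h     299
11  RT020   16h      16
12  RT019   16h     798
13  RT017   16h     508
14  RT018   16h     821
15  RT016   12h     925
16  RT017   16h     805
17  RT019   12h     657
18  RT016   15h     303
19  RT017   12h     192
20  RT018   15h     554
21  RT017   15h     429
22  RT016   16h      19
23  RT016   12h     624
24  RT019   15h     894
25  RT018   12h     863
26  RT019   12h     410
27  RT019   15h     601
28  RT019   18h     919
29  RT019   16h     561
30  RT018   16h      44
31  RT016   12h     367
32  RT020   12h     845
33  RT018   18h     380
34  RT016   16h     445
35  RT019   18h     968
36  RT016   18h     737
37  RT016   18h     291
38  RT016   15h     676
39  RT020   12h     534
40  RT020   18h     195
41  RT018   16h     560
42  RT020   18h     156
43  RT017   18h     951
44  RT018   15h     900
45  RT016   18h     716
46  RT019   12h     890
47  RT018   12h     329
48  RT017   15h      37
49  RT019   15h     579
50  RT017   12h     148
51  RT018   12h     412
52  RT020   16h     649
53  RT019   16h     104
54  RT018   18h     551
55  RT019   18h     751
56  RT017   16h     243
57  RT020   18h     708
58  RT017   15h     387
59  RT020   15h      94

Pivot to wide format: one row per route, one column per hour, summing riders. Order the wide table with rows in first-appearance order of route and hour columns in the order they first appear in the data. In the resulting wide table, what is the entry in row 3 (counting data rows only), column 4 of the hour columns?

964

With rows in first-appearance order of route, row 3 is route=RT020. hour columns in first-appearance order: 18h, 15h, 12h, 16h; column 4 is 16h.
Long rows with route=RT020, hour=16h: 299 + 16 + 649 = 964.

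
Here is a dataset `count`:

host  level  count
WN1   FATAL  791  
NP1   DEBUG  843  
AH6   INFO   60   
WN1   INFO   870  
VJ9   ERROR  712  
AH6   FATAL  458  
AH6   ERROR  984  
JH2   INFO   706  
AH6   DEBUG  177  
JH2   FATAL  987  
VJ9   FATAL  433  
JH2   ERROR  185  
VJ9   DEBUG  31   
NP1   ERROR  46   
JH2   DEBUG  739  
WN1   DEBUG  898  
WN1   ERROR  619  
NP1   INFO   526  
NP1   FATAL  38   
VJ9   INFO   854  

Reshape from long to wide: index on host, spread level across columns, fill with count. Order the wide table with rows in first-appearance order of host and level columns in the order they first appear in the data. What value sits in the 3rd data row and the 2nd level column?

177

With rows in first-appearance order of host, row 3 is host=AH6. level columns in first-appearance order: FATAL, DEBUG, INFO, ERROR; column 2 is DEBUG.
Long rows with host=AH6, level=DEBUG: count = 177.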